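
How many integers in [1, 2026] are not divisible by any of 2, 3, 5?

|div by 2|=1013, |div by 3|=675, |div by 5|=405.
|div by 2&3|=337, |div by 2&5|=202, |div by 3&5|=135, |div by all|=67.
By inclusion-exclusion, divisible by at least one: 1013+675+405-337-202-135+67 = 1486.
Not divisible by any: 2026 - 1486.

Final answer: 540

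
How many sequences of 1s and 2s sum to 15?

Let f(n) be the number of climbs. Removing the last move (1 or 2 steps) gives f(n) = f(n-1) + f(n-2); base cases f(1)=1, f(2)=2.
Iterating the recurrence: f(1)=1, f(2)=2, f(3)=3, f(4)=5, f(5)=8, f(6)=13, f(7)=21, f(8)=34, f(9)=55, f(10)=89, f(11)=144, f(12)=233, f(13)=377, f(14)=610, f(15)=987.

Final answer: 987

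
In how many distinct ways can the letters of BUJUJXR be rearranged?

Letters (B:1, J:2, R:1, U:2, X:1). Total letters: 7.
Permutations = 7!/(2! x 2!).

Final answer: 1260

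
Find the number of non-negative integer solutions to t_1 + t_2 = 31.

Stars and bars with 31 stars and 1 bars:
C(31+2-1, 2-1) = C(32,1).

Final answer: C(32,1) = 32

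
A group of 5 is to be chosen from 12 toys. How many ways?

C(12,5) = 12!/(5! x (12-5)!).

Final answer: C(12,5) = 792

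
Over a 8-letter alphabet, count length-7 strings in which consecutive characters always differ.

Let g(n) count such strings. g(1) = 8, and each valid string of length n-1 extends in 7 ways (any symbol but the last), so g(n) = 7 g(n-1).
Total: g(7) = 8 x 7^6.

Final answer: 8 x 7^{6} = 941192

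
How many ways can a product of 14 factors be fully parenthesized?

This is a standard Catalan-number count: the answer is C_n. Here n = 14 - 1 = 13.
C_n = C(2n,n)/(n+1), so C_{13} = C(26,13)/14 = 10400600/14.

Final answer: C_{13} = 742900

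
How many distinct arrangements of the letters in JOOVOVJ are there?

Letters (J:2, O:3, V:2). Total letters: 7.
Permutations = 7!/(3! x 2! x 2!).

Final answer: 210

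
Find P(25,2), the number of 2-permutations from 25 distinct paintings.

P(25,2) = 25!/(25-2)! = 25!/23!.

Final answer: P(25,2) = 600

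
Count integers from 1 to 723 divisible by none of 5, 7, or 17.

|div by 5|=144, |div by 7|=103, |div by 17|=42.
|div by 5&7|=20, |div by 5&17|=8, |div by 7&17|=6, |div by all|=1.
By inclusion-exclusion, divisible by at least one: 144+103+42-20-8-6+1 = 256.
Not divisible by any: 723 - 256.

Final answer: 467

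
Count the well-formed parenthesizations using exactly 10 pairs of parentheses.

This is counted by the nth Catalan number C_n. Here n = 10 (pairs).
C_n = C(2n,n)/(n+1), so C_{10} = C(20,10)/11 = 184756/11.

Final answer: C_{10} = 16796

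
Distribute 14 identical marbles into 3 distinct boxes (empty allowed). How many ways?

Stars and bars: C(n+k-1, k-1) = C(16,2).

Final answer: C(16,2) = 120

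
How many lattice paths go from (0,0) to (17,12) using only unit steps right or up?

Each path has 17 right steps and 12 up steps in some order (29 steps total).
Choose which 12 of the 29 steps are up: C(29,12).

Final answer: C(29,12) = 51895935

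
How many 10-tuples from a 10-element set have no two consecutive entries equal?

First character: 10 choices. Each subsequent: 9 choices (must differ from the previous one).
Total: 10 x 9^9.

Final answer: 10 x 9^{9} = 3874204890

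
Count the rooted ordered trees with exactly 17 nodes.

This is a standard Catalan-number count: the answer is C_n. Here n = 17 - 1 = 16.
C_n = C(2n,n) - C(2n,n+1), so C_{16} = C(32,16) - C(32,17) = 601080390 - 565722720.

Final answer: C_{16} = 35357670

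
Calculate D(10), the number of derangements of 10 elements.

Derangements satisfy D(n) = (n-1)(D(n-1) + D(n-2)), starting from D(0)=1, D(1)=0.
D(2) = 1 x (0 + 1) = 1
D(3) = 2 x (1 + 0) = 2
D(4) = 3 x (2 + 1) = 9
D(5) = 4 x (9 + 2) = 44
D(6) = 5 x (44 + 9) = 265
D(7) = 6 x (265 + 44) = 1854
D(8) = 7 x (1854 + 265) = 14833
D(9) = 8 x (14833 + 1854) = 133496
D(10) = 9 x (D(9) + D(8)) = 9 x (133496 + 14833)

Final answer: D(10) = 1334961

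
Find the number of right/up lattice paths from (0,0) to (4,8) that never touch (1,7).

Total paths to (4,8): C(12,8) = 495.
Paths through (1,7): C(8,7) x C(4,1) = 32.
Avoiding (1,7): 495 - 32.

Final answer: 463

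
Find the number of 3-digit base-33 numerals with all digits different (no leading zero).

First digit: 32 (nonzero). Second: 32 (not first). Third: 31, etc.
Total: 32 x 32 x 31.

Final answer: 31744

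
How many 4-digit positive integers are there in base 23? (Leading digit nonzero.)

Leading digit: 22 options (nonzero). Other 3 digit(s): 23 options each.
Total: 22 x 23^3.

Final answer: 267674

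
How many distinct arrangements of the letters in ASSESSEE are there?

Letters (A:1, E:3, S:4). Total letters: 8.
Permutations = 8!/(4! x 3!).

Final answer: 280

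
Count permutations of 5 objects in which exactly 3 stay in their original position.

Choose which 3 elements are fixed: C(5,3) = 10.
Derange the remaining 2 using D(j) = (j-1)(D(j-1) + D(j-2)), D(0)=1, D(1)=0: D(2)=1.
Total: 10 x 1.

Final answer: C(5,3) D(2) = 10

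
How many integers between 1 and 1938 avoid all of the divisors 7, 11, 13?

|div by 7|=276, |div by 11|=176, |div by 13|=149.
|div by 7&11|=25, |div by 7&13|=21, |div by 11&13|=13, |div by all|=1.
By inclusion-exclusion, divisible by at least one: 276+176+149-25-21-13+1 = 543.
Not divisible by any: 1938 - 543.

Final answer: 1395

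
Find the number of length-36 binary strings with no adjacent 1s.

A valid string ends in 0 (append to any length-(n-1) valid string) or in 01 (append to any length-(n-2) valid string), so a(n) = a(n-1) + a(n-2) with a(1)=2, a(2)=3.
Building up term by term: a(1)=2, a(2)=3, a(3)=5, a(4)=8, a(5)=13, a(6)=21, a(7)=34, a(8)=55, a(9)=89, a(10)=144, a(11)=233, a(12)=377, a(13)=610, a(14)=987, a(15)=1597, a(16)=2584, a(17)=4181, a(18)=6765, a(19)=10946, a(20)=17711, a(21)=28657, a(22)=46368, a(23)=75025, a(24)=121393, a(25)=196418, a(26)=317811, a(27)=514229, a(28)=832040, a(29)=1346269, a(30)=2178309, a(31)=3524578, a(32)=5702887, a(33)=9227465, a(34)=14930352, a(35)=24157817, a(36)=39088169.

Final answer: 39088169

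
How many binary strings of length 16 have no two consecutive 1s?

Let a(n) count valid strings. If the last bit is 0 the prefix is any valid string of length n-1; if it is 1 the string must end in 01 with a valid prefix of length n-2. So a(n) = a(n-1) + a(n-2), a(1)=2, a(2)=3.
Building up term by term: a(1)=2, a(2)=3, a(3)=5, a(4)=8, a(5)=13, a(6)=21, a(7)=34, a(8)=55, a(9)=89, a(10)=144, a(11)=233, a(12)=377, a(13)=610, a(14)=987, a(15)=1597, a(16)=2584.

Final answer: 2584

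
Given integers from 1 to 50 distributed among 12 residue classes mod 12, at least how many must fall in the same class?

By pigeonhole with 50 objects and 12 categories: ceiling(50/12).

Final answer: 5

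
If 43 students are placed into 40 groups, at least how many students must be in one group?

By the pigeonhole principle: ceiling(43/40).

Final answer: 2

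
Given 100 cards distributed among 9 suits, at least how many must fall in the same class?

By pigeonhole with 100 objects and 9 categories: ceiling(100/9).

Final answer: 12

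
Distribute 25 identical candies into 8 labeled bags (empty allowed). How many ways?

Stars and bars: C(n+k-1, k-1) = C(32,7).

Final answer: C(32,7) = 3365856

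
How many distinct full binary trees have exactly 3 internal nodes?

This is a standard Catalan-number count: the answer is C_n. Here n = 3.
Using C_0 = 1 and C_(k+1) = C_k x 2(2k+1)/(k+2), build up term by term: C_1=1, C_2=2, C_3=5.

Final answer: C_{3} = 5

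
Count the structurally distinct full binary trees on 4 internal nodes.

This is a standard Catalan-number count: the answer is C_n. Here n = 4.
C_n = C(2n,n)/(n+1), so C_{4} = C(8,4)/5 = 70/5.

Final answer: C_{4} = 14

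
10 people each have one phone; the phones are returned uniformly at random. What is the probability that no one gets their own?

Use the recurrence D(n) = (n-1)(D(n-1) + D(n-2)) with D(0)=1, D(1)=0.
Building up: D(2)=1, D(3)=2, D(4)=9, D(5)=44, D(6)=265, D(7)=1854, D(8)=14833, D(9)=133496, D(10)=1334961.
Total arrangements: 10! = 3628800.
Probability = D(10)/10! = 16481/44800.

Final answer: D(10)/10! = 1334961/3628800 = 0.367879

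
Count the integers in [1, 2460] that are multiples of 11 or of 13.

Multiples of 11: 223. Multiples of 13: 189. Of both (lcm=143): 17.
By inclusion-exclusion: 223 + 189 - 17.

Final answer: 395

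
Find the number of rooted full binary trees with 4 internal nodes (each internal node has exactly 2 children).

This is counted by the nth Catalan number C_n. Here n = 4.
C_n = C(2n,n) - C(2n,n+1), so C_{4} = C(8,4) - C(8,5) = 70 - 56.

Final answer: C_{4} = 14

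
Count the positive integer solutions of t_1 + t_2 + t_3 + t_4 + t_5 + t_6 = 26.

Substitute t'_i = t_i - 1 (so t'_i >= 0). Then sum t'_i = 26 - 6 = 20.
Stars and bars: C(20+6-1, 6-1) = C(25,5).

Final answer: C(25,5) = 53130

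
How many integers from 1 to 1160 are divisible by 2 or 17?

Multiples of 2: 580. Multiples of 17: 68. Of both (lcm=34): 34.
By inclusion-exclusion: 580 + 68 - 34.

Final answer: 614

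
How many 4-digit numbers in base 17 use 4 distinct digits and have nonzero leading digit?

First digit: 16 (nonzero). Second: 16 (not first). Third: 15, etc.
Total: 16 x 16 x 15 x 14.

Final answer: 53760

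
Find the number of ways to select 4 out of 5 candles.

C(5,4) = 5!/(4! x (5-4)!).

Final answer: C(5,4) = 5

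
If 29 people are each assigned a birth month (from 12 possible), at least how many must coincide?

There are 12 possible values for birth month. With 29 people and 12 categories, by pigeonhole: ceiling(29/12).

Final answer: 3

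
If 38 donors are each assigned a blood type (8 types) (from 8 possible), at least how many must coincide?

There are 8 possible values for blood type (8 types). With 38 donors and 8 categories, by pigeonhole: ceiling(38/8).

Final answer: 5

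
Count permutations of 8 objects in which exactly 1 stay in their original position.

Choose which 1 elements are fixed: C(8,1) = 8.
Derange the remaining 7 using D(j) = (j-1)(D(j-1) + D(j-2)), D(0)=1, D(1)=0: D(2)=1, D(3)=2, D(4)=9, D(5)=44, D(6)=265, D(7)=1854.
Total: 8 x 1854.

Final answer: C(8,1) D(7) = 14832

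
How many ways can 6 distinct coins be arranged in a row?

The number of ways to arrange 6 distinct objects is 6!.

Final answer: 6! = 720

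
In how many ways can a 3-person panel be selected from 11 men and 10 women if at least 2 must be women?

Sum over valid woman counts:
C(10,2)C(11,1) = 495
C(10,3)C(11,0) = 120
Total: 495 + 120.

Final answer: 615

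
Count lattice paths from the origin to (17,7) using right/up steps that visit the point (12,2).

Paths (0,0)->(12,2): C(14,2) = 91.
Paths (12,2)->(17,7): C(10,5) = 252.
By multiplication principle: 91 x 252.

Final answer: 22932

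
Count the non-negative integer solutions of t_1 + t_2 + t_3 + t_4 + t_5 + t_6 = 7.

Stars and bars with 7 stars and 5 bars:
C(7+6-1, 6-1) = C(12,5).

Final answer: C(12,5) = 792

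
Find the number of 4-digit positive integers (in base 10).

The leading digit cannot be 0 (9 options); the other 3 digits can be anything (10 options each).
Total: 9 x 10^3.

Final answer: 9000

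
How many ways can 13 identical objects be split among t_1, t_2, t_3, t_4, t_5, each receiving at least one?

Substitute t'_i = t_i - 1 (so t'_i >= 0). Then sum t'_i = 13 - 5 = 8.
Stars and bars: C(8+5-1, 5-1) = C(12,4).

Final answer: C(12,4) = 495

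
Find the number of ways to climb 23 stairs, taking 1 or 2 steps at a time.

Condition on the final move: it is a 1-step (f(n-1) ways to get there) or a 2-step (f(n-2) ways), so f(n) = f(n-1) + f(n-2), with f(1)=1, f(2)=2.
Building up term by term: f(1)=1, f(2)=2, f(3)=3, f(4)=5, f(5)=8, f(6)=13, f(7)=21, f(8)=34, f(9)=55, f(10)=89, f(11)=144, f(12)=233, f(13)=377, f(14)=610, f(15)=987, f(16)=1597, f(17)=2584, f(18)=4181, f(19)=6765, f(20)=10946, f(21)=17711, f(22)=28657, f(23)=46368.

Final answer: 46368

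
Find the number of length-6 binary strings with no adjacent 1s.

A valid string ends in 0 (append to any length-(n-1) valid string) or in 01 (append to any length-(n-2) valid string), so a(n) = a(n-1) + a(n-2) with a(1)=2, a(2)=3.
Building up term by term: a(1)=2, a(2)=3, a(3)=5, a(4)=8, a(5)=13, a(6)=21.

Final answer: 21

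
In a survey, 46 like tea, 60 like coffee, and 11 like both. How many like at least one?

|A union B| = |A| + |B| - |A intersect B| = 46 + 60 - 11.

Final answer: 95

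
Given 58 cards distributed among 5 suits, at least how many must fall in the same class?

By pigeonhole with 58 objects and 5 categories: ceiling(58/5).

Final answer: 12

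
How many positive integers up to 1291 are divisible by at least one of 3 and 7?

Multiples of 3: 430. Multiples of 7: 184. Of both (lcm=21): 61.
By inclusion-exclusion: 430 + 184 - 61.

Final answer: 553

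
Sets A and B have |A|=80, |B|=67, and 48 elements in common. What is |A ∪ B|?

|A union B| = |A| + |B| - |A intersect B| = 80 + 67 - 48.

Final answer: 99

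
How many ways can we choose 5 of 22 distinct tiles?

C(22,5) = 22!/(5! x 17!).

Final answer: \binom{22}{5} = 26334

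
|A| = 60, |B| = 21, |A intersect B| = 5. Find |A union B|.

|A union B| = |A| + |B| - |A intersect B| = 60 + 21 - 5.

Final answer: 76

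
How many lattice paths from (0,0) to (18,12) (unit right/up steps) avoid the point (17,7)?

Total paths to (18,12): C(30,12) = 86493225.
Paths through (17,7): C(24,7) x C(6,5) = 2076624.
Avoiding (17,7): 86493225 - 2076624.

Final answer: 84416601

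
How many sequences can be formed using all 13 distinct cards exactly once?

The number of ways to arrange 13 distinct objects is 13!.

Final answer: 13! = 6227020800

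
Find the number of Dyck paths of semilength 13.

Total monotonic paths to (13,13): C(26,13) = 10400600.
By the reflection principle, paths that go above the diagonal number C(26,14) = 9657700.
Valid Dyck paths: 10400600 - 9657700.
(Check: C(26,13) - C(26,14) = C(26,13)/14, the Catalan number C_{13}.)

Final answer: C_{13} = 742900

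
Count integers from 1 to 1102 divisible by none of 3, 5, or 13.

|div by 3|=367, |div by 5|=220, |div by 13|=84.
|div by 3&5|=73, |div by 3&13|=28, |div by 5&13|=16, |div by all|=5.
By inclusion-exclusion, divisible by at least one: 367+220+84-73-28-16+5 = 559.
Not divisible by any: 1102 - 559.

Final answer: 543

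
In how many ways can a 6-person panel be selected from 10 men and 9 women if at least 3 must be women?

Sum over valid woman counts:
C(9,3)C(10,3) = 10080
C(9,4)C(10,2) = 5670
C(9,5)C(10,1) = 1260
C(9,6)C(10,0) = 84
Total: 10080 + 5670 + 1260 + 84.

Final answer: 17094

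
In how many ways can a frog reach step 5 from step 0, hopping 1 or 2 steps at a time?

Condition on the final move: it is a 1-step (f(n-1) ways to get there) or a 2-step (f(n-2) ways), so f(n) = f(n-1) + f(n-2), with f(1)=1, f(2)=2.
Building up term by term: f(1)=1, f(2)=2, f(3)=3, f(4)=5, f(5)=8.

Final answer: 8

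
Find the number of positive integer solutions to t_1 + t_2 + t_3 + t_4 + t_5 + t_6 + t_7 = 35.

Substitute t'_i = t_i - 1 (so t'_i >= 0). Then sum t'_i = 35 - 7 = 28.
Stars and bars: C(28+7-1, 7-1) = C(34,6).

Final answer: C(34,6) = 1344904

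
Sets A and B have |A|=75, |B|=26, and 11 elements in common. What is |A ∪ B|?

|A union B| = |A| + |B| - |A intersect B| = 75 + 26 - 11.

Final answer: 90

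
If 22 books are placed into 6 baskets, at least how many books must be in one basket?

By the pigeonhole principle: ceiling(22/6).

Final answer: 4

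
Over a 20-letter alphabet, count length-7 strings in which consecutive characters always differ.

Let g(n) count such strings. g(1) = 20, and each valid string of length n-1 extends in 19 ways (any symbol but the last), so g(n) = 19 g(n-1).
Total: g(7) = 20 x 19^6.

Final answer: 20 x 19^{6} = 940917620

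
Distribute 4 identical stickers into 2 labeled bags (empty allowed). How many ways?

Stars and bars: C(n+k-1, k-1) = C(5,1).

Final answer: C(5,1) = 5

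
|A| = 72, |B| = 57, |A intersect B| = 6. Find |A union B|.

|A union B| = |A| + |B| - |A intersect B| = 72 + 57 - 6.

Final answer: 123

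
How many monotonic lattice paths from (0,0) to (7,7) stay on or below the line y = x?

Total monotonic paths to (7,7): C(14,7) = 3432.
By the reflection principle, paths that go above the diagonal number C(14,8) = 3003.
Valid Dyck paths: 3432 - 3003.
(Equivalently, C_{7} = C(14,7)/8 = 3432/8.)

Final answer: C_{7} = 429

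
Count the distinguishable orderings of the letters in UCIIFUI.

Letters (C:1, F:1, I:3, U:2). Total letters: 7.
Permutations = 7!/(3! x 2!).

Final answer: 420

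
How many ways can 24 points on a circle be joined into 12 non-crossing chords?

This is a standard Catalan-number count: the answer is C_n. Here n = 24/2 = 12.
Using C_0 = 1 and C_(k+1) = C_k x 2(2k+1)/(k+2), build up term by term: C_1=1, C_2=2, C_3=5, C_4=14, C_5=42, C_6=132, C_7=429, C_8=1430, C_9=4862, C_10=16796, C_11=58786, C_12=208012.

Final answer: C_{12} = 208012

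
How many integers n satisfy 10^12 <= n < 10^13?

First digit: 9 choices (1-9). Each of the remaining 12 digits: 10 choices.
Total: 9 x 10^12.

Final answer: 9000000000000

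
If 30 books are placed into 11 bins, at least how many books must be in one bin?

By the pigeonhole principle: ceiling(30/11).

Final answer: 3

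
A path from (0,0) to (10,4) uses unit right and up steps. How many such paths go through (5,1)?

Paths (0,0)->(5,1): C(6,1) = 6.
Paths (5,1)->(10,4): C(8,3) = 56.
By multiplication principle: 6 x 56.

Final answer: 336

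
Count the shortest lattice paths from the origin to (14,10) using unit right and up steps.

Each path has 14 right steps and 10 up steps in some order (24 steps total).
Choose which 10 of the 24 steps are up: C(24,10).

Final answer: C(24,10) = 1961256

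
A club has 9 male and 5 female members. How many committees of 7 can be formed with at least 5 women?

Sum over valid woman counts:
C(5,5)C(9,2).

Final answer: 36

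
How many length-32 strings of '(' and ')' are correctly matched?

The structures are counted by the Catalan number C_n. Here n = 16 (pairs).
C_n = (2n)!/(n!(n+1)!), so C_{16} = 32!/(16! x 17!) = C(32,16)/17 = 601080390/17.

Final answer: C_{16} = 35357670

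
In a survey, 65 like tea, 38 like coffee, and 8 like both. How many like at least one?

|A union B| = |A| + |B| - |A intersect B| = 65 + 38 - 8.

Final answer: 95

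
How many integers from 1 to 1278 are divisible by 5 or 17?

Multiples of 5: 255. Multiples of 17: 75. Of both (lcm=85): 15.
By inclusion-exclusion: 255 + 75 - 15.

Final answer: 315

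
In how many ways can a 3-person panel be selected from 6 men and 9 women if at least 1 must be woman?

Sum over valid woman counts:
C(9,1)C(6,2) = 135
C(9,2)C(6,1) = 216
C(9,3)C(6,0) = 84
Total: 135 + 216 + 84.

Final answer: 435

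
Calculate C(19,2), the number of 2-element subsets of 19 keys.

C(19,2) = 19!/(2! x (19-2)!).

Final answer: C(19,2) = 171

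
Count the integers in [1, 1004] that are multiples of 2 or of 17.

Multiples of 2: 502. Multiples of 17: 59. Of both (lcm=34): 29.
By inclusion-exclusion: 502 + 59 - 29.

Final answer: 532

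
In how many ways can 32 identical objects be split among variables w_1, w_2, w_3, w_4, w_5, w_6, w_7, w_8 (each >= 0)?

Stars and bars with 32 stars and 7 bars:
C(32+8-1, 8-1) = C(39,7).

Final answer: C(39,7) = 15380937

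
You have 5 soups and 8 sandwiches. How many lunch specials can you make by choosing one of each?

By the multiplication principle: 5 x 8.

Final answer: 40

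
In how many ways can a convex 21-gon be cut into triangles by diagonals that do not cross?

The structures are counted by the Catalan number C_n. Here n = 21 - 2 = 19.
Using C_0 = 1 and C_(k+1) = C_k x 2(2k+1)/(k+2), build up term by term: C_1=1, C_2=2, C_3=5, C_4=14, C_5=42, C_6=132, C_7=429, C_8=1430, C_9=4862, C_10=16796, C_11=58786, C_12=208012, C_13=742900, C_14=2674440, C_15=9694845, C_16=35357670, C_17=129644790, C_18=477638700, C_19=1767263190.

Final answer: C_{19} = 1767263190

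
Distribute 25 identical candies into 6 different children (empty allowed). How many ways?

Stars and bars: C(n+k-1, k-1) = C(30,5).

Final answer: C(30,5) = 142506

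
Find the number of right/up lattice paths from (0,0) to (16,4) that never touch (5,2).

Total paths to (16,4): C(20,4) = 4845.
Paths through (5,2): C(7,2) x C(13,2) = 1638.
Avoiding (5,2): 4845 - 1638.

Final answer: 3207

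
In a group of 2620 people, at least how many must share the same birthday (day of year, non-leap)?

There are 365 possible values for birthday (day of year, non-leap). With 2620 people and 365 categories, by pigeonhole: ceiling(2620/365).

Final answer: 8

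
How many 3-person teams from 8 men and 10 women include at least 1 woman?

Sum over valid woman counts:
C(10,1)C(8,2) = 280
C(10,2)C(8,1) = 360
C(10,3)C(8,0) = 120
Total: 280 + 360 + 120.

Final answer: 760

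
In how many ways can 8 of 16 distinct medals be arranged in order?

P(16,8) = 16!/(16-8)! = 16!/8!.

Final answer: P(16,8) = 518918400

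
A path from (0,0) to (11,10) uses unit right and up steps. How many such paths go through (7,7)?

Paths (0,0)->(7,7): C(14,7) = 3432.
Paths (7,7)->(11,10): C(7,3) = 35.
By multiplication principle: 3432 x 35.

Final answer: 120120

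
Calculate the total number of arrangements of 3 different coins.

The number of ways to arrange 3 distinct objects is 3!.

Final answer: 3! = 6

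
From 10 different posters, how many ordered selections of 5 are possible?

P(10,5) = 10!/(10-5)! = 10!/5!.

Final answer: P(10,5) = 30240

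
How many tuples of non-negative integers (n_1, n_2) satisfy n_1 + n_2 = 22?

Stars and bars with 22 stars and 1 bars:
C(22+2-1, 2-1) = C(23,1).

Final answer: C(23,1) = 23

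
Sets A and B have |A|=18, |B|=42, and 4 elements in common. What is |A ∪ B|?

|A union B| = |A| + |B| - |A intersect B| = 18 + 42 - 4.

Final answer: 56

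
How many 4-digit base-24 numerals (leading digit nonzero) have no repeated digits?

The leading digit has 23 choices (anything but zero); the next has 23 (anything but the first), then 22, and so on, one fewer each time.
Total: 23 x 23 x 22 x 21.

Final answer: 244398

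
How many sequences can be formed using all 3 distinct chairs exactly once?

The number of ways to arrange 3 distinct objects is 3!.

Final answer: 3! = 6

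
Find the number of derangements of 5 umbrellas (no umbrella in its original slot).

Use the recurrence D(n) = (n-1)(D(n-1) + D(n-2)) with D(0)=1, D(1)=0.
D(2) = 1 x (0 + 1) = 1
D(3) = 2 x (1 + 0) = 2
D(4) = 3 x (2 + 1) = 9
D(5) = 4 x (D(4) + D(3)) = 4 x (9 + 2)

Final answer: D(5) = 44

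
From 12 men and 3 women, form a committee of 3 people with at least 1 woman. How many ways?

Sum over valid woman counts:
C(3,1)C(12,2) = 198
C(3,2)C(12,1) = 36
C(3,3)C(12,0) = 1
Total: 198 + 36 + 1.

Final answer: 235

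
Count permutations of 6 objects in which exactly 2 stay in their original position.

Choose which 2 elements are fixed: C(6,2) = 15.
Derange the remaining 4 using D(j) = (j-1)(D(j-1) + D(j-2)), D(0)=1, D(1)=0: D(2)=1, D(3)=2, D(4)=9.
Total: 15 x 9.

Final answer: C(6,2) D(4) = 135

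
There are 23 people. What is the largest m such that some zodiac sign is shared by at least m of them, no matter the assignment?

There are 12 possible values for zodiac sign. With 23 people and 12 categories, by pigeonhole: ceiling(23/12).

Final answer: 2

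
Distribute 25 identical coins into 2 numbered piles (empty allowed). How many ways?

Stars and bars: C(n+k-1, k-1) = C(26,1).

Final answer: C(26,1) = 26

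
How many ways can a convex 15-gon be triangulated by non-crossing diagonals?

This is counted by the nth Catalan number C_n. Here n = 15 - 2 = 13.
Using C_0 = 1 and C_(k+1) = C_k x 2(2k+1)/(k+2), build up term by term: C_1=1, C_2=2, C_3=5, C_4=14, C_5=42, C_6=132, C_7=429, C_8=1430, C_9=4862, C_10=16796, C_11=58786, C_12=208012, C_13=742900.

Final answer: C_{13} = 742900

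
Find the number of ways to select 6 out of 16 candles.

C(16,6) = 16!/(6! x (16-6)!).

Final answer: C(16,6) = 8008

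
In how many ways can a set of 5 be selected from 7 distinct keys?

C(7,5) = 7!/(5! x (7-5)!).

Final answer: C(7,5) = 21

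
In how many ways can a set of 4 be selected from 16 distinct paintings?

C(16,4) = 16!/(4! x (16-4)!).

Final answer: C(16,4) = 1820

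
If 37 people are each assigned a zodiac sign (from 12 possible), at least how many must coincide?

There are 12 possible values for zodiac sign. With 37 people and 12 categories, by pigeonhole: ceiling(37/12).

Final answer: 4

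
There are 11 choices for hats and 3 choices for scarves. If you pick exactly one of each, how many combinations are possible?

By the multiplication principle: 11 x 3.

Final answer: 33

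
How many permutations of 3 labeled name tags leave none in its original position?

Derangements satisfy D(n) = (n-1)(D(n-1) + D(n-2)), starting from D(0)=1, D(1)=0.
D(2) = 1 x (0 + 1) = 1
D(3) = 2 x (D(2) + D(1)) = 2 x (1 + 0)

Final answer: D(3) = 2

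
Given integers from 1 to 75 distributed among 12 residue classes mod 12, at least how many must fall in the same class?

By pigeonhole with 75 objects and 12 categories: ceiling(75/12).

Final answer: 7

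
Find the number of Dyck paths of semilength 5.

Total monotonic paths to (5,5): C(10,5) = 252.
A path is bad iff it touches y = x + 1; reflecting its initial segment maps bad paths bijectively onto all paths to (4,6), of which there are C(10,6) = 210.
Valid Dyck paths: 252 - 210.
(Check: C(10,5) - C(10,6) = C(10,5)/6, the Catalan number C_{5}.)

Final answer: C_{5} = 42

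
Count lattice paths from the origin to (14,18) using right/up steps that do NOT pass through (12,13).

Total paths to (14,18): C(32,18) = 471435600.
Paths through (12,13): C(25,13) x C(7,5) = 109206300.
Avoiding (12,13): 471435600 - 109206300.

Final answer: 362229300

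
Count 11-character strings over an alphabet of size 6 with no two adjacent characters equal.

Let g(n) count such strings. g(1) = 6, and each valid string of length n-1 extends in 5 ways (any symbol but the last), so g(n) = 5 g(n-1).
Total: g(11) = 6 x 5^10.

Final answer: 6 x 5^{10} = 58593750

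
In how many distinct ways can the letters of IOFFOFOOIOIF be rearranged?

Letters (F:4, I:3, O:5). Total letters: 12.
Permutations = 12!/(5! x 4! x 3!).

Final answer: 27720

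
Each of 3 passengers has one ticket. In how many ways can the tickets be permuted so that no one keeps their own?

Use the recurrence D(n) = (n-1)(D(n-1) + D(n-2)) with D(0)=1, D(1)=0.
D(2) = 1 x (0 + 1) = 1
D(3) = 2 x (D(2) + D(1)) = 2 x (1 + 0)

Final answer: D(3) = 2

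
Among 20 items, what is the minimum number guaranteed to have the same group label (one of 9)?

There are 9 possible values for group label (one of 9). With 20 items and 9 categories, by pigeonhole: ceiling(20/9).

Final answer: 3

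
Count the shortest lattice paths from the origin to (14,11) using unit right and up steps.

Each path has 14 right steps and 11 up steps in some order (25 steps total).
Choose which 11 of the 25 steps are up: C(25,11).

Final answer: C(25,11) = 4457400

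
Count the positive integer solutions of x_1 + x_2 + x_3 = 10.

Substitute x'_i = x_i - 1 (so x'_i >= 0). Then sum x'_i = 10 - 3 = 7.
Stars and bars: C(7+3-1, 3-1) = C(9,2).

Final answer: C(9,2) = 36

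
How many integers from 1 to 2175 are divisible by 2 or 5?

Multiples of 2: 1087. Multiples of 5: 435. Of both (lcm=10): 217.
By inclusion-exclusion: 1087 + 435 - 217.

Final answer: 1305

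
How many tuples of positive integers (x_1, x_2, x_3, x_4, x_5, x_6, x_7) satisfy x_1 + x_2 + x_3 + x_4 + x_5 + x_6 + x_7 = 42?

Substitute x'_i = x_i - 1 (so x'_i >= 0). Then sum x'_i = 42 - 7 = 35.
Stars and bars: C(35+7-1, 7-1) = C(41,6).

Final answer: C(41,6) = 4496388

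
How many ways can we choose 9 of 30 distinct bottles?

C(30,9) = 30!/(9! x 21!).

Final answer: \binom{30}{9} = 14307150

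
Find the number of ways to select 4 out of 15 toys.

C(15,4) = 15!/(4! x (15-4)!).

Final answer: C(15,4) = 1365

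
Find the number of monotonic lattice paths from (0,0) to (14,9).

Each path has 14 right steps and 9 up steps in some order (23 steps total).
Choose which 9 of the 23 steps are up: C(23,9).

Final answer: C(23,9) = 817190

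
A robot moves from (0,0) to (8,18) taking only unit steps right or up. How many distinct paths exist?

Each path has 8 right steps and 18 up steps in some order (26 steps total).
Choose which 18 of the 26 steps are up: C(26,18).

Final answer: C(26,18) = 1562275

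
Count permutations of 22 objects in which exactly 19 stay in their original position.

Choose which 19 elements are fixed: C(22,19) = 1540.
Derange the remaining 3 using D(j) = (j-1)(D(j-1) + D(j-2)), D(0)=1, D(1)=0: D(2)=1, D(3)=2.
Total: 1540 x 2.

Final answer: C(22,19) D(3) = 3080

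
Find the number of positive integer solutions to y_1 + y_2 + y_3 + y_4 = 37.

Substitute y'_i = y_i - 1 (so y'_i >= 0). Then sum y'_i = 37 - 4 = 33.
Stars and bars: C(33+4-1, 4-1) = C(36,3).

Final answer: C(36,3) = 7140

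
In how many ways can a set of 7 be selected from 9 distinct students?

C(9,7) = 9!/(7! x 2!).

Final answer: \binom{9}{7} = 36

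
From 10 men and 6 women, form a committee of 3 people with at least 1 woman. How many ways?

Sum over valid woman counts:
C(6,1)C(10,2) = 270
C(6,2)C(10,1) = 150
C(6,3)C(10,0) = 20
Total: 270 + 150 + 20.

Final answer: 440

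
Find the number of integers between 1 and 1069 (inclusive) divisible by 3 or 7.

Multiples of 3: 356. Multiples of 7: 152. Of both (lcm=21): 50.
By inclusion-exclusion: 356 + 152 - 50.

Final answer: 458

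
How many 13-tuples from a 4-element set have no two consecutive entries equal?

First character: 4 choices. Each subsequent: 3 choices (must differ from the previous one).
Total: 4 x 3^12.

Final answer: 4 x 3^{12} = 2125764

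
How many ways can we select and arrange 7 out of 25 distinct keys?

P(25,7) = 25!/(25-7)! = 25!/18!.

Final answer: P(25,7) = 2422728000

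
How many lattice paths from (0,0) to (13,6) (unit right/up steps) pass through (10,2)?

Paths (0,0)->(10,2): C(12,2) = 66.
Paths (10,2)->(13,6): C(7,4) = 35.
By multiplication principle: 66 x 35.

Final answer: 2310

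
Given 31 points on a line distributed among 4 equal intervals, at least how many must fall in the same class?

By pigeonhole with 31 objects and 4 categories: ceiling(31/4).

Final answer: 8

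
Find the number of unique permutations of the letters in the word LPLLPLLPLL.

Letters (L:7, P:3). Total letters: 10.
Permutations = 10!/(7! x 3!).

Final answer: 120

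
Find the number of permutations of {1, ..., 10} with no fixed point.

D(n) = (n-1)(D(n-1) + D(n-2)), D(0)=1, D(1)=0.
Building up: D(2)=1, D(3)=2, D(4)=9, D(5)=44, D(6)=265, D(7)=1854, D(8)=14833, D(9)=133496.
D(10) = 9 x (D(9) + D(8)) = 9 x (133496 + 14833).

Final answer: D(10) = 1334961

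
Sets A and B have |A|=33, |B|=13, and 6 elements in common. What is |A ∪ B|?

|A union B| = |A| + |B| - |A intersect B| = 33 + 13 - 6.

Final answer: 40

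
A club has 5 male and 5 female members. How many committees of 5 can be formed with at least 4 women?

Sum over valid woman counts:
C(5,4)C(5,1) = 25
C(5,5)C(5,0) = 1
Total: 25 + 1.

Final answer: 26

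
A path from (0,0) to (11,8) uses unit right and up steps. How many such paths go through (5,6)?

Paths (0,0)->(5,6): C(11,6) = 462.
Paths (5,6)->(11,8): C(8,2) = 28.
By multiplication principle: 462 x 28.

Final answer: 12936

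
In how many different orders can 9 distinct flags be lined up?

The number of ways to arrange 9 distinct objects is 9!.

Final answer: 9! = 362880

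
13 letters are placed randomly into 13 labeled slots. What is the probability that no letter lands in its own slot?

D(n) = (n-1)(D(n-1) + D(n-2)), D(0)=1, D(1)=0.
Building up: D(2)=1, D(3)=2, D(4)=9, D(5)=44, D(6)=265, D(7)=1854, D(8)=14833, D(9)=133496, D(10)=1334961, D(11)=14684570, D(12)=176214841, D(13)=2290792932.
Total arrangements: 13! = 6227020800.
Probability = D(13)/13! = 63633137/172972800.

Final answer: D(13)/13! = 2290792932/6227020800 = 0.367879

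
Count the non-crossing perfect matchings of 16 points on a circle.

This is counted by the nth Catalan number C_n. Here n = 16/2 = 8.
C_n = C(2n,n)/(n+1), so C_{8} = C(16,8)/9 = 12870/9.

Final answer: C_{8} = 1430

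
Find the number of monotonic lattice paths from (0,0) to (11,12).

Each path has 11 right steps and 12 up steps in some order (23 steps total).
Choose which 12 of the 23 steps are up: C(23,12).

Final answer: C(23,12) = 1352078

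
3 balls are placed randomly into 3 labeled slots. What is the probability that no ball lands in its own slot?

D(n) = (n-1)(D(n-1) + D(n-2)), D(0)=1, D(1)=0.
Building up: D(2)=1, D(3)=2.
Total arrangements: 3! = 6.
Probability = D(3)/3! = 1/3.

Final answer: D(3)/3! = 2/6 = 0.333333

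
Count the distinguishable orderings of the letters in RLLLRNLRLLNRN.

Letters (L:6, N:3, R:4). Total letters: 13.
Permutations = 13!/(6! x 4! x 3!).

Final answer: 60060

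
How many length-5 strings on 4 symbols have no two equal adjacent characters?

First character: 4 choices. Each subsequent: 3 choices (must differ from the previous one).
Total: 4 x 3^4.

Final answer: 4 x 3^{4} = 324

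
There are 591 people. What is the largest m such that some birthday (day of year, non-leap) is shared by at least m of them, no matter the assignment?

There are 365 possible values for birthday (day of year, non-leap). With 591 people and 365 categories, by pigeonhole: ceiling(591/365).

Final answer: 2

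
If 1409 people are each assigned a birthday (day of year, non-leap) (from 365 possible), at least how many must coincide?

There are 365 possible values for birthday (day of year, non-leap). With 1409 people and 365 categories, by pigeonhole: ceiling(1409/365).

Final answer: 4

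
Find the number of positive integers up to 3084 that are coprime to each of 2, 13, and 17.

|div by 2|=1542, |div by 13|=237, |div by 17|=181.
|div by 2&13|=118, |div by 2&17|=90, |div by 13&17|=13, |div by all|=6.
By inclusion-exclusion, divisible by at least one: 1542+237+181-118-90-13+6 = 1745.
Not divisible by any: 3084 - 1745.

Final answer: 1339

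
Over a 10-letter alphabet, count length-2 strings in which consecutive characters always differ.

First character: 10 choices. Each subsequent: 9 choices (must differ from the previous one).
Total: 10 x 9^1.

Final answer: 10 x 9^{1} = 90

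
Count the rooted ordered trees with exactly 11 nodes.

The structures are counted by the Catalan number C_n. Here n = 11 - 1 = 10.
Using C_0 = 1 and C_(k+1) = C_k x 2(2k+1)/(k+2), build up term by term: C_1=1, C_2=2, C_3=5, C_4=14, C_5=42, C_6=132, C_7=429, C_8=1430, C_9=4862, C_10=16796.

Final answer: C_{10} = 16796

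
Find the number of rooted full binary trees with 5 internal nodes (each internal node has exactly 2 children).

This is counted by the nth Catalan number C_n. Here n = 5.
C_n = C(2n,n)/(n+1), so C_{5} = C(10,5)/6 = 252/6.

Final answer: C_{5} = 42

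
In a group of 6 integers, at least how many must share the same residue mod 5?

There are 5 possible values for residue mod 5. With 6 integers and 5 categories, by pigeonhole: ceiling(6/5).

Final answer: 2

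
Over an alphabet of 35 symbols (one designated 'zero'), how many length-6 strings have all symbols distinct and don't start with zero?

First digit: 34 (nonzero). Second: 34 (not first). Third: 33, etc.
Total: 34 x 34 x 33 x 32 x 31 x 30.

Final answer: 1135284480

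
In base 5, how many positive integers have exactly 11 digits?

Leading digit: 4 options (nonzero). Other 10 digit(s): 5 options each.
Total: 4 x 5^10.

Final answer: 39062500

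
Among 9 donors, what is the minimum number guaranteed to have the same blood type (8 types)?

There are 8 possible values for blood type (8 types). With 9 donors and 8 categories, by pigeonhole: ceiling(9/8).

Final answer: 2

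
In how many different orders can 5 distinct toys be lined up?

The number of ways to arrange 5 distinct objects is 5!.

Final answer: 5! = 120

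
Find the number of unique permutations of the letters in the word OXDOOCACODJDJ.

Letters (A:1, C:2, D:3, J:2, O:4, X:1). Total letters: 13.
Permutations = 13!/(4! x 3! x 2! x 2!).

Final answer: 10810800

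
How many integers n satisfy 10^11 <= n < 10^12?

The leading digit cannot be 0 (9 options); the other 11 digits can be anything (10 options each).
Total: 9 x 10^11.

Final answer: 900000000000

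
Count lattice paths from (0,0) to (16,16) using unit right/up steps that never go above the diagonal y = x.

Total monotonic paths to (16,16): C(32,16) = 601080390.
Reflecting each bad path at its first crossing gives a bijection with paths to (15,17): C(32,17) = 565722720.
Valid Dyck paths: 601080390 - 565722720.
(Check: C(32,16) - C(32,17) = C(32,16)/17, the Catalan number C_{16}.)

Final answer: C_{16} = 35357670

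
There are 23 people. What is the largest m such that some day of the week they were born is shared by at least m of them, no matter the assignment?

There are 7 possible values for day of the week they were born. With 23 people and 7 categories, by pigeonhole: ceiling(23/7).

Final answer: 4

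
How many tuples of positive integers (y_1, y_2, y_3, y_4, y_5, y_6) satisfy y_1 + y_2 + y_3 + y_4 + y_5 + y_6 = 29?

Substitute y'_i = y_i - 1 (so y'_i >= 0). Then sum y'_i = 29 - 6 = 23.
Stars and bars: C(23+6-1, 6-1) = C(28,5).

Final answer: C(28,5) = 98280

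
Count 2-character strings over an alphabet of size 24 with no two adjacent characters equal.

Let g(n) count such strings. g(1) = 24, and each valid string of length n-1 extends in 23 ways (any symbol but the last), so g(n) = 23 g(n-1).
Total: g(2) = 24 x 23^1.

Final answer: 24 x 23^{1} = 552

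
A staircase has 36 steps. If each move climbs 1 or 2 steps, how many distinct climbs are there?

Let f(n) be the number of climbs. Removing the last move (1 or 2 steps) gives f(n) = f(n-1) + f(n-2); base cases f(1)=1, f(2)=2.
Building up term by term: f(1)=1, f(2)=2, f(3)=3, f(4)=5, f(5)=8, f(6)=13, f(7)=21, f(8)=34, f(9)=55, f(10)=89, f(11)=144, f(12)=233, f(13)=377, f(14)=610, f(15)=987, f(16)=1597, f(17)=2584, f(18)=4181, f(19)=6765, f(20)=10946, f(21)=17711, f(22)=28657, f(23)=46368, f(24)=75025, f(25)=121393, f(26)=196418, f(27)=317811, f(28)=514229, f(29)=832040, f(30)=1346269, f(31)=2178309, f(32)=3524578, f(33)=5702887, f(34)=9227465, f(35)=14930352, f(36)=24157817.

Final answer: 24157817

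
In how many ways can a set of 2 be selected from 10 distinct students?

C(10,2) = 10!/(2! x (10-2)!).

Final answer: C(10,2) = 45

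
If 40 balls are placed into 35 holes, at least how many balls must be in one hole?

By the pigeonhole principle: ceiling(40/35).

Final answer: 2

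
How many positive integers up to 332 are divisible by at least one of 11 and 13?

Multiples of 11: 30. Multiples of 13: 25. Of both (lcm=143): 2.
By inclusion-exclusion: 30 + 25 - 2.

Final answer: 53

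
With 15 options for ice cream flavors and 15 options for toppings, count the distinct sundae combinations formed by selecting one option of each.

By the multiplication principle: 15 x 15.

Final answer: 225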